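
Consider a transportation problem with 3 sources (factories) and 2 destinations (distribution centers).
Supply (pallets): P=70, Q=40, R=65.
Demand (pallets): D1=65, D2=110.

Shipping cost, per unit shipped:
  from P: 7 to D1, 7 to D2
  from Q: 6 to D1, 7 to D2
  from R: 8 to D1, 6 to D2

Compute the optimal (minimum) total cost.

A cheapest plan:
  P to D1: 25 × 7 = 175
  P to D2: 45 × 7 = 315
  Q to D1: 40 × 6 = 240
  R to D2: 65 × 6 = 390
Total = 175 + 315 + 240 + 390 = 1120.

1120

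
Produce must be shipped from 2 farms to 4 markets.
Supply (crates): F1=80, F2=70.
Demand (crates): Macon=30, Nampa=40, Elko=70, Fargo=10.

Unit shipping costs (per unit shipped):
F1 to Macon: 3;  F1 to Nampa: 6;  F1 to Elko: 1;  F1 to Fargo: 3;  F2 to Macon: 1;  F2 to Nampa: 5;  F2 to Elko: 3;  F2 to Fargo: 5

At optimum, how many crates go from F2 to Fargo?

Solving gives:
  F1–Elko: 70 × 1 = 70
  F1–Fargo: 10 × 3 = 30
  F2–Macon: 30 × 1 = 30
  F2–Nampa: 40 × 5 = 200
Total cost = 330.
The route F2→Fargo is not used.

0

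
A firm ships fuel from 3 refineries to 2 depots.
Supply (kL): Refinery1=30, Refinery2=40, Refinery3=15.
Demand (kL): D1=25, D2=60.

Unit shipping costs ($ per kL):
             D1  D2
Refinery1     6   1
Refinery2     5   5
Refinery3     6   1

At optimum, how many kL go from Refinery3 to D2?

15

The minimum-cost plan:
  Refinery1->D2: 30 × $1 = $30
  Refinery2->D1: 25 × $5 = $125
  Refinery2->D2: 15 × $5 = $75
  Refinery3->D2: 15 × $1 = $15
Total cost = $245.
So Refinery3→D2 carries 15 kL.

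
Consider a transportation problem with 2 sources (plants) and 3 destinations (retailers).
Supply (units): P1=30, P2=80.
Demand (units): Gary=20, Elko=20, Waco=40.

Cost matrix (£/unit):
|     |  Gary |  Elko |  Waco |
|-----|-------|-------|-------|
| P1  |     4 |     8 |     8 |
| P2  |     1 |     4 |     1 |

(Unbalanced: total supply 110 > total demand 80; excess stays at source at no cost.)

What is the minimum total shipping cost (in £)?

140

An optimal shipping plan:
  P2–Gary: 20 × £1 = £20
  P2–Elko: 20 × £4 = £80
  P2–Waco: 40 × £1 = £40
Total = 20 + 80 + 40 = £140.
(Supply check: P1 ships 0; P2 ships 80.)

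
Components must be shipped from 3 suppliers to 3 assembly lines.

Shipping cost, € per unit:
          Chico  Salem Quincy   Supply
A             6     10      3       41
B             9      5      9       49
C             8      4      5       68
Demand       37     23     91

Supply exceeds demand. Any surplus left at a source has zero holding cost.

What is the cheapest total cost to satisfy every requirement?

803

One minimum-cost allocation:
  A→Quincy: 41 × €3 = €123
  B→Chico: 19 × €9 = €171
  B→Salem: 23 × €5 = €115
  C→Chico: 18 × €8 = €144
  C→Quincy: 50 × €5 = €250
Total = 123 + 171 + 115 + 144 + 250 = €803.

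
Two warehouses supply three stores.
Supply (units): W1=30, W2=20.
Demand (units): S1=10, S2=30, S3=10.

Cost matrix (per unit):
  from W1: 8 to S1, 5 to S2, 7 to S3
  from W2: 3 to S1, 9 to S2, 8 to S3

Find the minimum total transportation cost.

Optimal allocation:
  W1–S2: 30 units
  W2–S1: 10 units
  W2–S3: 10 units
Total cost = 260.

260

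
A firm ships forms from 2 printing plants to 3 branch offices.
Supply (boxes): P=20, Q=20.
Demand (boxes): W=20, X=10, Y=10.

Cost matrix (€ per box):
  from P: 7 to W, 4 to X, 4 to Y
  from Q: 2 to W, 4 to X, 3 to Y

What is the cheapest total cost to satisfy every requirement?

120

A cheapest plan:
  P–X: 10 boxes
  P–Y: 10 boxes
  Q–W: 20 boxes
Total cost = €120.
(Supply check: P ships 20; Q ships 20.)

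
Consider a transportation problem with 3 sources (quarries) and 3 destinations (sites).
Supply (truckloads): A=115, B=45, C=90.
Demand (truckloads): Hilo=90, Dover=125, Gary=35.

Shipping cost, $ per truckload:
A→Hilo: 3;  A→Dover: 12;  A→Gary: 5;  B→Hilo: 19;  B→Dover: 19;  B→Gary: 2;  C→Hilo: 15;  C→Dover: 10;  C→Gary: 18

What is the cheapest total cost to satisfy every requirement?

Optimal allocation:
  A->Hilo: 90 truckloads
  A->Dover: 25 truckloads
  B->Dover: 10 truckloads
  B->Gary: 35 truckloads
  C->Dover: 90 truckloads
Total cost = $1730.

1730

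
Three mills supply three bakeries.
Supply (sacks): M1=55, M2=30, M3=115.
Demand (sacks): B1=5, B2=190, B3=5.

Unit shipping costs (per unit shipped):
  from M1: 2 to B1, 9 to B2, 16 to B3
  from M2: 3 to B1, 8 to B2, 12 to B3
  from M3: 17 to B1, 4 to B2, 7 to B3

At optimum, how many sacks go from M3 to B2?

Solving gives:
  M1->B1: 5 × 2 = 10
  M1->B2: 50 × 9 = 450
  M2->B2: 30 × 8 = 240
  M3->B2: 110 × 4 = 440
  M3->B3: 5 × 7 = 35
Total cost = 1175.
So M3→B2 carries 110 sacks.

110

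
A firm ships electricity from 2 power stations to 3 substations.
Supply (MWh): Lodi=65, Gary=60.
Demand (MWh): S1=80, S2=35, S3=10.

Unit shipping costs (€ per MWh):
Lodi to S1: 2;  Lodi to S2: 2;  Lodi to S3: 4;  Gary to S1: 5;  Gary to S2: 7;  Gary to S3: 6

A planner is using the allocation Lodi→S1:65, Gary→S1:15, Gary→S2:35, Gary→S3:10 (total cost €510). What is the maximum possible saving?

Current plan cost = 65·2 + 15·5 + 35·7 + 10·6 = €510.
Optimal plan:
  Lodi–S1: 30 × €2 = €60
  Lodi–S2: 35 × €2 = €70
  Gary–S1: 50 × €5 = €250
  Gary–S3: 10 × €6 = €60
Optimal cost = €440.
Saving = 510 − 440 = €70.

70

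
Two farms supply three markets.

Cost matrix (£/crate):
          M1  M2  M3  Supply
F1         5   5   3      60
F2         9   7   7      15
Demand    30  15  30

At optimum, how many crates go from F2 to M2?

Solving gives:
  F1->M1: 30 × £5 = £150
  F1->M3: 30 × £3 = £90
  F2->M2: 15 × £7 = £105
Total cost = £345.
So F2→M2 carries 15 crates.

15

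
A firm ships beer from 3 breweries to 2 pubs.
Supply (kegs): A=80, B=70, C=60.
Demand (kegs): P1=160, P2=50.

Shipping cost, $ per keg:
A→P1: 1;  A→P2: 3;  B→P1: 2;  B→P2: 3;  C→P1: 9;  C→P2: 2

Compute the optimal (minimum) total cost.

Optimal allocation:
  A->P1: 80 × $1 = $80
  B->P1: 70 × $2 = $140
  C->P1: 10 × $9 = $90
  C->P2: 50 × $2 = $100
Total = 80 + 140 + 90 + 100 = $410.

410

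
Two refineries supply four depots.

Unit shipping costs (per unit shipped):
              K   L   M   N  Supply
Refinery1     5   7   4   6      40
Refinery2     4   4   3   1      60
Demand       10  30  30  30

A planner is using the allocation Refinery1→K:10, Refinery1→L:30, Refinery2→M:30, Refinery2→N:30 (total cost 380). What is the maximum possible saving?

60

Current plan cost = 10·5 + 30·7 + 30·3 + 30·1 = 380.
Optimal plan:
  Refinery1→K: 10 × 5 = 50
  Refinery1→M: 30 × 4 = 120
  Refinery2→L: 30 × 4 = 120
  Refinery2→N: 30 × 1 = 30
Optimal cost = 320.
Saving = 380 − 320 = 60.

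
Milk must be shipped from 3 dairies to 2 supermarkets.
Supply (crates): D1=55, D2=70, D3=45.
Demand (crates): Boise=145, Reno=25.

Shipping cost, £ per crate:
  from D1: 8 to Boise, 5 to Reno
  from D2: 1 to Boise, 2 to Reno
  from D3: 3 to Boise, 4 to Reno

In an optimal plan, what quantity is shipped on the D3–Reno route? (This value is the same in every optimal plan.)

Solving gives:
  D1 to Boise: 30 × £8 = £240
  D1 to Reno: 25 × £5 = £125
  D2 to Boise: 70 × £1 = £70
  D3 to Boise: 45 × £3 = £135
Total cost = £570.
The route D3→Reno is not used.

0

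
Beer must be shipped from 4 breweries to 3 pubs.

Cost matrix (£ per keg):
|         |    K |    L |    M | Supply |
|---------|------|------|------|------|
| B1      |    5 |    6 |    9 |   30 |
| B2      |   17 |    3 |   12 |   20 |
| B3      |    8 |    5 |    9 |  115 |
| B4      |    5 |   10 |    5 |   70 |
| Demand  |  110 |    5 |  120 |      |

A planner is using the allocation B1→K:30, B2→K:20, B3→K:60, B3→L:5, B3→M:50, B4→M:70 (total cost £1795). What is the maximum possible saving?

145

Current plan cost = 30·5 + 20·17 + 60·8 + 5·5 + 50·9 + 70·5 = £1795.
Optimal plan:
  B1–K: 30 × £5 = £150
  B2–L: 5 × £3 = £15
  B2–M: 15 × £12 = £180
  B3–K: 80 × £8 = £640
  B3–M: 35 × £9 = £315
  B4–M: 70 × £5 = £350
Optimal cost = £1650.
Saving = 1795 − 1650 = £145.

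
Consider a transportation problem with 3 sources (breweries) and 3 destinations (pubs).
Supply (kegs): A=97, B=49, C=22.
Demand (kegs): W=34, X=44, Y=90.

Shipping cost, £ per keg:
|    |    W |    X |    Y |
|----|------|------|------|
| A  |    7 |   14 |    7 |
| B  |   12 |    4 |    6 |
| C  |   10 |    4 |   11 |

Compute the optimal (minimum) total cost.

1017

An optimal shipping plan:
  A→W: 34 × £7 = £238
  A→Y: 63 × £7 = £441
  B→X: 22 × £4 = £88
  B→Y: 27 × £6 = £162
  C→X: 22 × £4 = £88
Total = 238 + 441 + 88 + 162 + 88 = £1017.
(Supply check: A ships 97; B ships 49; C ships 22.)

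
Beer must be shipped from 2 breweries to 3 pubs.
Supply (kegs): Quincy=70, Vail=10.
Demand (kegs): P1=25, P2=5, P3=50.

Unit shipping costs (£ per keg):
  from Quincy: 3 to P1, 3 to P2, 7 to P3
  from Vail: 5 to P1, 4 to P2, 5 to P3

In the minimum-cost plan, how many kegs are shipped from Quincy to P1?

25

The minimum-cost plan:
  Quincy–P1: 25 kegs
  Quincy–P2: 5 kegs
  Quincy–P3: 40 kegs
  Vail–P3: 10 kegs
Total cost = £420.
So Quincy→P1 carries 25 kegs.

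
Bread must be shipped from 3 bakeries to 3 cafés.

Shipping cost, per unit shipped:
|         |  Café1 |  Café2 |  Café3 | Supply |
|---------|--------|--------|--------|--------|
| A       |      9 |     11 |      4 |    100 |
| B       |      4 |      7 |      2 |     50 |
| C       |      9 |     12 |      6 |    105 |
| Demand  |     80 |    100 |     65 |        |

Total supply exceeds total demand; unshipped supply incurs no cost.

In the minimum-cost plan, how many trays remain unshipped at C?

An optimal plan:
  A to Café2: 35 trays
  A to Café3: 65 trays
  B to Café2: 50 trays
  C to Café1: 80 trays
  C to Café2: 15 trays
Total cost = 1895.
C ships 95 of its 105, leaving 10.

10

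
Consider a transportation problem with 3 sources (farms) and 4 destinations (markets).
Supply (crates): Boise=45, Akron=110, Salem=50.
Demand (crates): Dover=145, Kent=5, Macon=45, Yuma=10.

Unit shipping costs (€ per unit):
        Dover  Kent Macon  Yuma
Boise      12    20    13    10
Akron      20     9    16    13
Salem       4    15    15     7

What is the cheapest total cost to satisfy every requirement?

Optimal allocation:
  Boise→Dover: 45 crates
  Akron→Dover: 50 crates
  Akron→Kent: 5 crates
  Akron→Macon: 45 crates
  Akron→Yuma: 10 crates
  Salem→Dover: 50 crates
Total cost = €2635.

2635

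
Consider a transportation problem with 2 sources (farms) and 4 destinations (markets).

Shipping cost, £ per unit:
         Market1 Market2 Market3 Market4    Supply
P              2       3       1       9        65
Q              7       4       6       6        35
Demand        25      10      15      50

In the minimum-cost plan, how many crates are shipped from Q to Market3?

Solving gives:
  P→Market1: 25 crates
  P→Market2: 10 crates
  P→Market3: 15 crates
  P→Market4: 15 crates
  Q→Market4: 35 crates
Total cost = £440.
The route Q→Market3 is not used.

0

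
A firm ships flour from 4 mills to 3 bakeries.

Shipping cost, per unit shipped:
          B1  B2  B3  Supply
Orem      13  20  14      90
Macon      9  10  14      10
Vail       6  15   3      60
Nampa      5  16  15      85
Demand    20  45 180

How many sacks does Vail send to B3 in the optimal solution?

Solving gives:
  Orem–B3: 90 × 14 = 1260
  Macon–B2: 10 × 10 = 100
  Vail–B3: 60 × 3 = 180
  Nampa–B1: 20 × 5 = 100
  Nampa–B2: 35 × 16 = 560
  Nampa–B3: 30 × 15 = 450
Total cost = 2650.
So Vail→B3 carries 60 sacks.

60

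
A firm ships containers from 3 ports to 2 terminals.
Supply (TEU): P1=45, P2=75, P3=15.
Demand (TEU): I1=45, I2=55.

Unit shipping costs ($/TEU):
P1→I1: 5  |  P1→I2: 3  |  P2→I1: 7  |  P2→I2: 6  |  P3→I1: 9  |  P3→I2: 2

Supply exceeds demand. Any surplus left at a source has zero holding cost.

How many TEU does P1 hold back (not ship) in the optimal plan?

Minimum-cost shipments:
  P1→I1: 5 TEU
  P1→I2: 40 TEU
  P2→I1: 40 TEU
  P3→I2: 15 TEU
Total cost = $455.
P1 ships 45 of its 45, leaving 0.

0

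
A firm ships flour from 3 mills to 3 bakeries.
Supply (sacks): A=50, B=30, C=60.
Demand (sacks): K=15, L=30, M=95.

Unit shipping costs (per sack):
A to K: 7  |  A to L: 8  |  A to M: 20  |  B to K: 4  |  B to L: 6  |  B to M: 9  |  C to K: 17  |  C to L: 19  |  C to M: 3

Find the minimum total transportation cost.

895

An optimal shipping plan:
  A–K: 15 × 7 = 105
  A–L: 30 × 8 = 240
  A–M: 5 × 20 = 100
  B–M: 30 × 9 = 270
  C–M: 60 × 3 = 180
Total = 105 + 240 + 100 + 270 + 180 = 895.
(Supply check: A ships 50; B ships 30; C ships 60.)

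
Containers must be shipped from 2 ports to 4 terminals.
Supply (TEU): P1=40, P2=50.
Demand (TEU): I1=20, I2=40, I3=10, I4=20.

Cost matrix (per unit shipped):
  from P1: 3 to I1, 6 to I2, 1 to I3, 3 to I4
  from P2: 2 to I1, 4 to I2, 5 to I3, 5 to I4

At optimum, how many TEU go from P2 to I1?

Solving gives:
  P1 to I1: 10 TEU
  P1 to I3: 10 TEU
  P1 to I4: 20 TEU
  P2 to I1: 10 TEU
  P2 to I2: 40 TEU
Total cost = 280.
So P2→I1 carries 10 TEU.

10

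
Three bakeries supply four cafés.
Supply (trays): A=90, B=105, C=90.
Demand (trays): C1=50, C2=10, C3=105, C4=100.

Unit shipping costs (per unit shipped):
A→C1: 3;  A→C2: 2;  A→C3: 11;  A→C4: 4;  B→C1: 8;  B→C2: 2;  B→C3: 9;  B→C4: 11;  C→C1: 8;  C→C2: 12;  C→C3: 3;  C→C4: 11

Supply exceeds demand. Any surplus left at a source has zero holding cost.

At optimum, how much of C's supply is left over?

Minimum-cost shipments:
  A–C4: 90 × 4 = 360
  B–C1: 50 × 8 = 400
  B–C2: 10 × 2 = 20
  B–C3: 15 × 9 = 135
  B–C4: 10 × 11 = 110
  C–C3: 90 × 3 = 270
Total cost = 1295.
C ships 90 of its 90, leaving 0.

0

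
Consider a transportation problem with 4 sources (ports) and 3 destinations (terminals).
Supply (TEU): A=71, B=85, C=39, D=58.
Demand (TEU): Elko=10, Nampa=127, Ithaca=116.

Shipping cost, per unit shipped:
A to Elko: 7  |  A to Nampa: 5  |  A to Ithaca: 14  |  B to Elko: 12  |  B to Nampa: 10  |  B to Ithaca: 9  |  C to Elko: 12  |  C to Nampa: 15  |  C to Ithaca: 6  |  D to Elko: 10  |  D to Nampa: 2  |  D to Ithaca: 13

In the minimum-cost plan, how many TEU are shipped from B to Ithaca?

The minimum-cost plan:
  A–Elko: 2 × 7 = 14
  A–Nampa: 69 × 5 = 345
  B–Elko: 8 × 12 = 96
  B–Ithaca: 77 × 9 = 693
  C–Ithaca: 39 × 6 = 234
  D–Nampa: 58 × 2 = 116
Total cost = 1498.
So B→Ithaca carries 77 TEU.

77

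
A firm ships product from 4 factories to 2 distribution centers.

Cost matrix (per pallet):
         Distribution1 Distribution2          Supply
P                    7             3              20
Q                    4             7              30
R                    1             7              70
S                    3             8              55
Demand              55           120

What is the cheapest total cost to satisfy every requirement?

A cheapest plan:
  P→Distribution2: 20 pallets
  Q→Distribution2: 30 pallets
  R→Distribution1: 55 pallets
  R→Distribution2: 15 pallets
  S→Distribution2: 55 pallets
Total cost = 870.

870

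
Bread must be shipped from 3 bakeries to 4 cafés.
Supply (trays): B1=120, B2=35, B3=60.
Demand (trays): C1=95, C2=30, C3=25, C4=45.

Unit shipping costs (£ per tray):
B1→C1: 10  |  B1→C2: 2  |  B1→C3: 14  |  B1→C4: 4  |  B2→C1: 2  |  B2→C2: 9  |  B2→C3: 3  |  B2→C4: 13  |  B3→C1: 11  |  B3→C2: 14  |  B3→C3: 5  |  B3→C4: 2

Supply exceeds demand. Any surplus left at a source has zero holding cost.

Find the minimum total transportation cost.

965

Optimal allocation:
  B1→C1: 60 trays
  B1→C2: 30 trays
  B1→C4: 10 trays
  B2→C1: 35 trays
  B3→C3: 25 trays
  B3→C4: 35 trays
Total cost = £965.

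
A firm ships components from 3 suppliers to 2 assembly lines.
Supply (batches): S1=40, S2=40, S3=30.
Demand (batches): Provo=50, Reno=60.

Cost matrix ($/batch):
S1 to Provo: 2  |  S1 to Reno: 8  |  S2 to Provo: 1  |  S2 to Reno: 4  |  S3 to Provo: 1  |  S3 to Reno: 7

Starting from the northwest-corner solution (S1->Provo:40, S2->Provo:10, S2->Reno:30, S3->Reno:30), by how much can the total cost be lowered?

Current plan cost = 40·2 + 10·1 + 30·4 + 30·7 = $420.
Optimal plan:
  S1->Provo: 40 × $2 = $80
  S2->Reno: 40 × $4 = $160
  S3->Provo: 10 × $1 = $10
  S3->Reno: 20 × $7 = $140
Optimal cost = $390.
Saving = 420 − 390 = $30.

30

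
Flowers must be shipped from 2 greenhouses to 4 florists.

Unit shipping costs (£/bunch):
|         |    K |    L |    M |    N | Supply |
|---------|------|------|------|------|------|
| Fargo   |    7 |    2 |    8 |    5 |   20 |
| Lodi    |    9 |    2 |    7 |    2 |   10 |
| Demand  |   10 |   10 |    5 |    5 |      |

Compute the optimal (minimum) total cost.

An optimal shipping plan:
  Fargo to K: 10 bunches
  Fargo to L: 10 bunches
  Lodi to M: 5 bunches
  Lodi to N: 5 bunches
Total cost = £135.
(Supply check: Fargo ships 20; Lodi ships 10.)

135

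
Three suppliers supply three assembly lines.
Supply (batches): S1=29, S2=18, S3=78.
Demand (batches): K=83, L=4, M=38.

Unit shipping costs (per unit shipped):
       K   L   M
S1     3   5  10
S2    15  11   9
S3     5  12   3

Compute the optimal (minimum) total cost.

599

An optimal shipping plan:
  S1→K: 29 × 3 = 87
  S2→L: 4 × 11 = 44
  S2→M: 14 × 9 = 126
  S3→K: 54 × 5 = 270
  S3→M: 24 × 3 = 72
Total = 87 + 44 + 126 + 270 + 72 = 599.
(Supply check: S1 ships 29; S2 ships 18; S3 ships 78.)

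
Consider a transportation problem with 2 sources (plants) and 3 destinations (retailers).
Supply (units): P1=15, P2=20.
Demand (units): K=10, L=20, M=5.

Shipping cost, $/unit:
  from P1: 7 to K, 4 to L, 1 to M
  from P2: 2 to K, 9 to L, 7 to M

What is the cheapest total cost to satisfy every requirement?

A cheapest plan:
  P1 to L: 10 × $4 = $40
  P1 to M: 5 × $1 = $5
  P2 to K: 10 × $2 = $20
  P2 to L: 10 × $9 = $90
Total = 40 + 5 + 20 + 90 = $155.

155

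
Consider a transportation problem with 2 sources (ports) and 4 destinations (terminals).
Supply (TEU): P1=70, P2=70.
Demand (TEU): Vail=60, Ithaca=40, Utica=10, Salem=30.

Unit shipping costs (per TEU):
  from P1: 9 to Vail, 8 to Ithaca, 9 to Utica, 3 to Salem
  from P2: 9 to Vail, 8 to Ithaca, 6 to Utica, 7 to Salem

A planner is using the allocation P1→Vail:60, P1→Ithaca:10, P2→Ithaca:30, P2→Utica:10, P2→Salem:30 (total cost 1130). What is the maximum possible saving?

Current plan cost = 60·9 + 10·8 + 30·8 + 10·6 + 30·7 = 1130.
Optimal plan:
  P1->Vail: 40 TEU
  P1->Salem: 30 TEU
  P2->Vail: 20 TEU
  P2->Ithaca: 40 TEU
  P2->Utica: 10 TEU
Optimal cost = 1010.
Saving = 1130 − 1010 = 120.

120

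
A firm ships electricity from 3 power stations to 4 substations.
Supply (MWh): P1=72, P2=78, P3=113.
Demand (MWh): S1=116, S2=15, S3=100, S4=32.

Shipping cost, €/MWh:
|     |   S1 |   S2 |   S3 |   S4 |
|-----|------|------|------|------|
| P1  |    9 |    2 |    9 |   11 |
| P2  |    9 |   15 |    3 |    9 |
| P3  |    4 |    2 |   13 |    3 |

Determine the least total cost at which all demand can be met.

Optimal allocation:
  P1–S1: 35 × €9 = €315
  P1–S2: 15 × €2 = €30
  P1–S3: 22 × €9 = €198
  P2–S3: 78 × €3 = €234
  P3–S1: 81 × €4 = €324
  P3–S4: 32 × €3 = €96
Total = 315 + 30 + 198 + 234 + 324 + 96 = €1197.
(Supply check: P1 ships 72; P2 ships 78; P3 ships 113.)

1197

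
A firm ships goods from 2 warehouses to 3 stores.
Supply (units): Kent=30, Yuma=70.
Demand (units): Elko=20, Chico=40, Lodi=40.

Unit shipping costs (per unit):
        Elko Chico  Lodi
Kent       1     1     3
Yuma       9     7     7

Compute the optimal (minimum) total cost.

An optimal shipping plan:
  Kent to Elko: 20 × 1 = 20
  Kent to Chico: 10 × 1 = 10
  Yuma to Chico: 30 × 7 = 210
  Yuma to Lodi: 40 × 7 = 280
Total = 20 + 10 + 210 + 280 = 520.
(Supply check: Kent ships 30; Yuma ships 70.)

520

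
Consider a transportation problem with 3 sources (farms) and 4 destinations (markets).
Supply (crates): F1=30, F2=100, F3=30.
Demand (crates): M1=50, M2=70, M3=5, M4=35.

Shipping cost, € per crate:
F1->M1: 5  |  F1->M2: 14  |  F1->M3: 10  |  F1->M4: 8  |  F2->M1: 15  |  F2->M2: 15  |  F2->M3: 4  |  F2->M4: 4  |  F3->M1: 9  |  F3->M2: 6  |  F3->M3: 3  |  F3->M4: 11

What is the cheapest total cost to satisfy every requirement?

Optimal allocation:
  F1–M1: 30 × €5 = €150
  F2–M1: 20 × €15 = €300
  F2–M2: 40 × €15 = €600
  F2–M3: 5 × €4 = €20
  F2–M4: 35 × €4 = €140
  F3–M2: 30 × €6 = €180
Total = 150 + 300 + 600 + 20 + 140 + 180 = €1390.
(Supply check: F1 ships 30; F2 ships 100; F3 ships 30.)

1390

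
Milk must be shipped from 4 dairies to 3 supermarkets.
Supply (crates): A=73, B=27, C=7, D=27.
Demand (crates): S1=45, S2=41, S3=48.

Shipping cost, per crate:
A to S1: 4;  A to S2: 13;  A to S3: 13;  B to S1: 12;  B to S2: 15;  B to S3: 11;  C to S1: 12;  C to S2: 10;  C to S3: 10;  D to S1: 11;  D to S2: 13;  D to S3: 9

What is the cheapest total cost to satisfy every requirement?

Optimal allocation:
  A→S1: 45 × 4 = 180
  A→S2: 28 × 13 = 364
  B→S2: 6 × 15 = 90
  B→S3: 21 × 11 = 231
  C→S2: 7 × 10 = 70
  D→S3: 27 × 9 = 243
Total = 180 + 364 + 90 + 231 + 70 + 243 = 1178.
(Supply check: A ships 73; B ships 27; C ships 7; D ships 27.)

1178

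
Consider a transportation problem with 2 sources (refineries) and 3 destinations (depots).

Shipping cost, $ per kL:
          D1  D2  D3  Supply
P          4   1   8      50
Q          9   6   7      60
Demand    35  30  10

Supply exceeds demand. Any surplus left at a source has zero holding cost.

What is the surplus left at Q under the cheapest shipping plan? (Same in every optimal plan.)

An optimal plan:
  P->D1: 35 × $4 = $140
  P->D2: 15 × $1 = $15
  Q->D2: 15 × $6 = $90
  Q->D3: 10 × $7 = $70
Total cost = $315.
Q ships 25 of its 60, leaving 35.

35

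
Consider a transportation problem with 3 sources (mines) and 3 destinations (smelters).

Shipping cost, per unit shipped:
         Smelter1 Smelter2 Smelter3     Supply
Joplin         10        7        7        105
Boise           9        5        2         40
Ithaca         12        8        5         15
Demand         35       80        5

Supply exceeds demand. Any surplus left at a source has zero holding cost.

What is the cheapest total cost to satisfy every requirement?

850

Optimal allocation:
  Joplin to Smelter1: 35 × 10 = 350
  Joplin to Smelter2: 45 × 7 = 315
  Boise to Smelter2: 35 × 5 = 175
  Boise to Smelter3: 5 × 2 = 10
Total = 350 + 315 + 175 + 10 = 850.
(Supply check: Joplin ships 80; Boise ships 40; Ithaca ships 0.)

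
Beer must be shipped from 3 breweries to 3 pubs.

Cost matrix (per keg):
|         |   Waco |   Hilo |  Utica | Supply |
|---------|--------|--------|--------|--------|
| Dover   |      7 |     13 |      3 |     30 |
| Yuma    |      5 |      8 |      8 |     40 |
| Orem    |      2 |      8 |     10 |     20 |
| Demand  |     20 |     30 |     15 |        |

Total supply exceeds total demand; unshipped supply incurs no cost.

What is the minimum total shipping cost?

Optimal allocation:
  Dover→Utica: 15 kegs
  Yuma→Hilo: 30 kegs
  Orem→Waco: 20 kegs
Total cost = 325.
(Supply check: Dover ships 15; Yuma ships 30; Orem ships 20.)

325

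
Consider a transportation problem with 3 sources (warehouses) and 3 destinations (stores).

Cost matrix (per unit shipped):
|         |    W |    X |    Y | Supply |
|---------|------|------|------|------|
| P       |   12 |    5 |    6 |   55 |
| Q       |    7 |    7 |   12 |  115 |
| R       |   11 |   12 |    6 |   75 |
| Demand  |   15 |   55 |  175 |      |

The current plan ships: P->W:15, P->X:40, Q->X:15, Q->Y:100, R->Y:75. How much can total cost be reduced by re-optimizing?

325

Current plan cost = 15·12 + 40·5 + 15·7 + 100·12 + 75·6 = 2135.
Optimal plan:
  P–Y: 55 × 6 = 330
  Q–W: 15 × 7 = 105
  Q–X: 55 × 7 = 385
  Q–Y: 45 × 12 = 540
  R–Y: 75 × 6 = 450
Optimal cost = 1810.
Saving = 2135 − 1810 = 325.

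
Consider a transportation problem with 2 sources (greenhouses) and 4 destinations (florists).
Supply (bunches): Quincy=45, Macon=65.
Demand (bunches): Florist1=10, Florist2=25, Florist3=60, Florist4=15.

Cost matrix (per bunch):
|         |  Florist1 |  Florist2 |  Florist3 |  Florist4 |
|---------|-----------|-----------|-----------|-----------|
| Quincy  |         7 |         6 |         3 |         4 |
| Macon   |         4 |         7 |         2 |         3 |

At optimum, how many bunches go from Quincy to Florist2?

25

Optimal shipments:
  Quincy->Florist2: 25 × 6 = 150
  Quincy->Florist3: 5 × 3 = 15
  Quincy->Florist4: 15 × 4 = 60
  Macon->Florist1: 10 × 4 = 40
  Macon->Florist3: 55 × 2 = 110
Total cost = 375.
So Quincy→Florist2 carries 25 bunches.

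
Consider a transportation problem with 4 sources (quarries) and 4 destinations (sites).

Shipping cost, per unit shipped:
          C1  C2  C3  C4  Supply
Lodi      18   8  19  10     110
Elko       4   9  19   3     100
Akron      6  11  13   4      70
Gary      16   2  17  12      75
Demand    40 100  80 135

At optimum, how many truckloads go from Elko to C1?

The minimum-cost plan:
  Lodi→C2: 25 × 8 = 200
  Lodi→C3: 10 × 19 = 190
  Lodi→C4: 75 × 10 = 750
  Elko→C1: 40 × 4 = 160
  Elko→C4: 60 × 3 = 180
  Akron→C3: 70 × 13 = 910
  Gary→C2: 75 × 2 = 150
Total cost = 2540.
So Elko→C1 carries 40 truckloads.

40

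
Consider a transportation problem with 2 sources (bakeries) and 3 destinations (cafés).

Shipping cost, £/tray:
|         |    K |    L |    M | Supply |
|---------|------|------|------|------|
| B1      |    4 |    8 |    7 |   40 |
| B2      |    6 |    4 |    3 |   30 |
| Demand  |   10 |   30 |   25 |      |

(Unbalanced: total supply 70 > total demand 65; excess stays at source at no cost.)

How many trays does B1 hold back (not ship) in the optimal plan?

5

An optimal plan:
  B1->K: 10 × £4 = £40
  B1->L: 25 × £8 = £200
  B2->L: 5 × £4 = £20
  B2->M: 25 × £3 = £75
Total cost = £335.
B1 ships 35 of its 40, leaving 5.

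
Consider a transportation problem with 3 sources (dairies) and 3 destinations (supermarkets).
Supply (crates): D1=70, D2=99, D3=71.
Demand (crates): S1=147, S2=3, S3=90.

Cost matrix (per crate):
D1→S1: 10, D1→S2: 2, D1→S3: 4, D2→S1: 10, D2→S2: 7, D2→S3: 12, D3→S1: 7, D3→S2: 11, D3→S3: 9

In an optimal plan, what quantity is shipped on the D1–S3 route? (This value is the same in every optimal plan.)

70

The minimum-cost plan:
  D1 to S3: 70 × 4 = 280
  D2 to S1: 96 × 10 = 960
  D2 to S2: 3 × 7 = 21
  D3 to S1: 51 × 7 = 357
  D3 to S3: 20 × 9 = 180
Total cost = 1798.
So D1→S3 carries 70 crates.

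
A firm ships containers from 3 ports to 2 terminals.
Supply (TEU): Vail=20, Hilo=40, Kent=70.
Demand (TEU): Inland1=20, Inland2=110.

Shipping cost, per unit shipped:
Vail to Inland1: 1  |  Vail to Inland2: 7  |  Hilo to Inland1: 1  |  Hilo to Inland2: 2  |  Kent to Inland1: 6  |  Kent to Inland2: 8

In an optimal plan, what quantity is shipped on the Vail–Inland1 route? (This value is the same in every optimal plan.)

20

The minimum-cost plan:
  Vail–Inland1: 20 × 1 = 20
  Hilo–Inland2: 40 × 2 = 80
  Kent–Inland2: 70 × 8 = 560
Total cost = 660.
So Vail→Inland1 carries 20 TEU.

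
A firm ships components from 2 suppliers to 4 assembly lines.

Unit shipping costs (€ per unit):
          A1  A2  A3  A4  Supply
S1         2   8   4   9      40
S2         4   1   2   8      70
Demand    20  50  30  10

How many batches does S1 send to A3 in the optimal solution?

Optimal shipments:
  S1->A1: 20 × €2 = €40
  S1->A3: 10 × €4 = €40
  S1->A4: 10 × €9 = €90
  S2->A2: 50 × €1 = €50
  S2->A3: 20 × €2 = €40
Total cost = €260.
So S1→A3 carries 10 batches.

10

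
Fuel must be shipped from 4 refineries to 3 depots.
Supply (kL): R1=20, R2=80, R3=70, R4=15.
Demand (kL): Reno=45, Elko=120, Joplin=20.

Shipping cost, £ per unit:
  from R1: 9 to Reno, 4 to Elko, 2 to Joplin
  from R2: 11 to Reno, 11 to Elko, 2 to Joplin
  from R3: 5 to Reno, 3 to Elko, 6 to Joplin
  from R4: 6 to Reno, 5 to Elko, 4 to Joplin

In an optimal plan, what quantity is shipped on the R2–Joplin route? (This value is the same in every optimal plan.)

20

Solving gives:
  R1→Elko: 20 × £4 = £80
  R2→Reno: 45 × £11 = £495
  R2→Elko: 15 × £11 = £165
  R2→Joplin: 20 × £2 = £40
  R3→Elko: 70 × £3 = £210
  R4→Elko: 15 × £5 = £75
Total cost = £1065.
So R2→Joplin carries 20 kL.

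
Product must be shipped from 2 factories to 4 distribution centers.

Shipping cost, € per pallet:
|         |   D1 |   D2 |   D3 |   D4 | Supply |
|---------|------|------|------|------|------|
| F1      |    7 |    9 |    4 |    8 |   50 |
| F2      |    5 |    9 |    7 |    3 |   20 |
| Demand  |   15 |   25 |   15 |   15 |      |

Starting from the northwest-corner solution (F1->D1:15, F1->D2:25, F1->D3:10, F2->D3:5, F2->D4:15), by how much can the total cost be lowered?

25

Current plan cost = 15·7 + 25·9 + 10·4 + 5·7 + 15·3 = €450.
Optimal plan:
  F1→D1: 10 × €7 = €70
  F1→D2: 25 × €9 = €225
  F1→D3: 15 × €4 = €60
  F2→D1: 5 × €5 = €25
  F2→D4: 15 × €3 = €45
Optimal cost = €425.
Saving = 450 − 425 = €25.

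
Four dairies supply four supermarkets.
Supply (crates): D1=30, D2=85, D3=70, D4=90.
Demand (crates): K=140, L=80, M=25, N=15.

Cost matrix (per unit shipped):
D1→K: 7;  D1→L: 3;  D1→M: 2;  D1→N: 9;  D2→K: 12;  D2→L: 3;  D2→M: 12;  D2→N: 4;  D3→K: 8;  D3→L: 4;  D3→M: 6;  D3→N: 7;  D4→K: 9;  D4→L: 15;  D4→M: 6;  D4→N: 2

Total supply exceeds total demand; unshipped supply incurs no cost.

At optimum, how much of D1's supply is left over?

0

Minimum-cost shipments:
  D1 to K: 5 × 7 = 35
  D1 to M: 25 × 2 = 50
  D2 to L: 80 × 3 = 240
  D3 to K: 70 × 8 = 560
  D4 to K: 65 × 9 = 585
  D4 to N: 15 × 2 = 30
Total cost = 1500.
D1 ships 30 of its 30, leaving 0.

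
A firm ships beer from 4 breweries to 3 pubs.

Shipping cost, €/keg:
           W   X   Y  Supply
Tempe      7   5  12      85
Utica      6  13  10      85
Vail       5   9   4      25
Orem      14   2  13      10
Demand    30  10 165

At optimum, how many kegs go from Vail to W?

0

The minimum-cost plan:
  Tempe–W: 30 × €7 = €210
  Tempe–Y: 55 × €12 = €660
  Utica–Y: 85 × €10 = €850
  Vail–Y: 25 × €4 = €100
  Orem–X: 10 × €2 = €20
Total cost = €1840.
The route Vail→W is not used.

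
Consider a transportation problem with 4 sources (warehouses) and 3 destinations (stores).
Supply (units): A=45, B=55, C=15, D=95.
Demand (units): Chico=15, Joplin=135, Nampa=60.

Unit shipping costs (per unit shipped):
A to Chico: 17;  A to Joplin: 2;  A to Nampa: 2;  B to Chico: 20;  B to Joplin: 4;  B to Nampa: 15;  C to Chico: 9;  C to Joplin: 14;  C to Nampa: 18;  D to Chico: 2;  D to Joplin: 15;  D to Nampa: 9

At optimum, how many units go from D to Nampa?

60

The minimum-cost plan:
  A->Joplin: 45 units
  B->Joplin: 55 units
  C->Joplin: 15 units
  D->Chico: 15 units
  D->Joplin: 20 units
  D->Nampa: 60 units
Total cost = 1390.
So D→Nampa carries 60 units.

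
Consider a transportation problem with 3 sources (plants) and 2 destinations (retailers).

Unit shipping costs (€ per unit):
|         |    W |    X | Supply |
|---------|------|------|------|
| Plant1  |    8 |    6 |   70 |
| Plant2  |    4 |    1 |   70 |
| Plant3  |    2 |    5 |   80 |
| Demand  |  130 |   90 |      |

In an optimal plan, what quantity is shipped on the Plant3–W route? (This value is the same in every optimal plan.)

80

Solving gives:
  Plant1→W: 50 × €8 = €400
  Plant1→X: 20 × €6 = €120
  Plant2→X: 70 × €1 = €70
  Plant3→W: 80 × €2 = €160
Total cost = €750.
So Plant3→W carries 80 units.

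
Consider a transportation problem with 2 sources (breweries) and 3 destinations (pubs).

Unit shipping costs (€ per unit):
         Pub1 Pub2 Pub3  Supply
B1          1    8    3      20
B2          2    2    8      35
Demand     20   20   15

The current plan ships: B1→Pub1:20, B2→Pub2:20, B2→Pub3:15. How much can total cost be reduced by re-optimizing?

60

Current plan cost = 20·1 + 20·2 + 15·8 = €180.
Optimal plan:
  B1–Pub1: 5 × €1 = €5
  B1–Pub3: 15 × €3 = €45
  B2–Pub1: 15 × €2 = €30
  B2–Pub2: 20 × €2 = €40
Optimal cost = €120.
Saving = 180 − 120 = €60.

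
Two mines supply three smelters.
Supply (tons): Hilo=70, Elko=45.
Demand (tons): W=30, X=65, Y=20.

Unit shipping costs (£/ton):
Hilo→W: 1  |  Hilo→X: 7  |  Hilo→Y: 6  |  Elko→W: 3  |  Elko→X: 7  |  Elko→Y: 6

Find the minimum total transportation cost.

605

One minimum-cost allocation:
  Hilo–W: 30 × £1 = £30
  Hilo–X: 40 × £7 = £280
  Elko–X: 25 × £7 = £175
  Elko–Y: 20 × £6 = £120
Total = 30 + 280 + 175 + 120 = £605.
(Supply check: Hilo ships 70; Elko ships 45.)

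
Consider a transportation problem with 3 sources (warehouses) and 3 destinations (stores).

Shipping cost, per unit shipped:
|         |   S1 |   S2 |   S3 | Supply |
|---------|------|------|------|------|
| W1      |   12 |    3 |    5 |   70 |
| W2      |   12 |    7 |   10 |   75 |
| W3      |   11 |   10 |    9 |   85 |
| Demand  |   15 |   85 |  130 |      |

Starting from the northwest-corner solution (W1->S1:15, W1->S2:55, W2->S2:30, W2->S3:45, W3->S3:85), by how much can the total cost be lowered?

Current plan cost = 15·12 + 55·3 + 30·7 + 45·10 + 85·9 = 1770.
Optimal plan:
  W1 to S2: 10 × 3 = 30
  W1 to S3: 60 × 5 = 300
  W2 to S2: 75 × 7 = 525
  W3 to S1: 15 × 11 = 165
  W3 to S3: 70 × 9 = 630
Optimal cost = 1650.
Saving = 1770 − 1650 = 120.

120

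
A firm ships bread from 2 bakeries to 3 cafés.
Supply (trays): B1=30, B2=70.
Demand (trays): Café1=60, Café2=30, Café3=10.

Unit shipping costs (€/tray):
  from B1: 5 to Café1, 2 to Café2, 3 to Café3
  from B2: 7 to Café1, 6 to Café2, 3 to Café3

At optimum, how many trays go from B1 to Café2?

30

Solving gives:
  B1→Café2: 30 × €2 = €60
  B2→Café1: 60 × €7 = €420
  B2→Café3: 10 × €3 = €30
Total cost = €510.
So B1→Café2 carries 30 trays.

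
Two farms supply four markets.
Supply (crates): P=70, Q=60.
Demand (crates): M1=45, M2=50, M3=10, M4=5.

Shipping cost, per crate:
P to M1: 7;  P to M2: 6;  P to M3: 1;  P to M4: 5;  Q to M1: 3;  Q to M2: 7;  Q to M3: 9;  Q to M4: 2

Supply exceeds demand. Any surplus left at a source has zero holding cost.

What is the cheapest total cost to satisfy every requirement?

Optimal allocation:
  P->M2: 50 × 6 = 300
  P->M3: 10 × 1 = 10
  Q->M1: 45 × 3 = 135
  Q->M4: 5 × 2 = 10
Total = 300 + 10 + 135 + 10 = 455.
(Supply check: P ships 60; Q ships 50.)

455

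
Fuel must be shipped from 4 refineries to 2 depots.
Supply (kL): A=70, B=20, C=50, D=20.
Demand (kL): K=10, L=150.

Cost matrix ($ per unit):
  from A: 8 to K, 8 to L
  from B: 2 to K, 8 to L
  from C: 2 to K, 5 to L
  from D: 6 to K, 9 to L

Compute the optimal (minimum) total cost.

One minimum-cost allocation:
  A–L: 70 × $8 = $560
  B–K: 10 × $2 = $20
  B–L: 10 × $8 = $80
  C–L: 50 × $5 = $250
  D–L: 20 × $9 = $180
Total = 560 + 20 + 80 + 250 + 180 = $1090.

1090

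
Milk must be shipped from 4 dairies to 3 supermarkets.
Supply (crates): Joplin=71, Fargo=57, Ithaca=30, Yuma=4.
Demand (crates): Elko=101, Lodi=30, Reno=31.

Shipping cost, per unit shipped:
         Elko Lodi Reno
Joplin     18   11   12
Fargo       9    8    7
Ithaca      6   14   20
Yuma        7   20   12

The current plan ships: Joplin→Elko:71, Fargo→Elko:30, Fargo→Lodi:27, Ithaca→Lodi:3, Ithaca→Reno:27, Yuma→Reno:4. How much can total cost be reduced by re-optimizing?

791

Current plan cost = 71·18 + 30·9 + 27·8 + 3·14 + 27·20 + 4·12 = 2394.
Optimal plan:
  Joplin->Elko: 10 × 18 = 180
  Joplin->Lodi: 30 × 11 = 330
  Joplin->Reno: 31 × 12 = 372
  Fargo->Elko: 57 × 9 = 513
  Ithaca->Elko: 30 × 6 = 180
  Yuma->Elko: 4 × 7 = 28
Optimal cost = 1603.
Saving = 2394 − 1603 = 791.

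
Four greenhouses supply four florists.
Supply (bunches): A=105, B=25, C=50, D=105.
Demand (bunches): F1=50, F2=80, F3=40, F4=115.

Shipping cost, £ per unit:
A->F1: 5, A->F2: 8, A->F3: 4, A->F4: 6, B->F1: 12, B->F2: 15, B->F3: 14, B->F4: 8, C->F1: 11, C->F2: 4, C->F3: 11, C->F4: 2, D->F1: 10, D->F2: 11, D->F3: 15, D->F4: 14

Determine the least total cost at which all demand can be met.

A cheapest plan:
  A–F1: 25 × £5 = £125
  A–F3: 40 × £4 = £160
  A–F4: 40 × £6 = £240
  B–F4: 25 × £8 = £200
  C–F4: 50 × £2 = £100
  D–F1: 25 × £10 = £250
  D–F2: 80 × £11 = £880
Total = 125 + 160 + 240 + 200 + 100 + 250 + 880 = £1955.
(Supply check: A ships 105; B ships 25; C ships 50; D ships 105.)

1955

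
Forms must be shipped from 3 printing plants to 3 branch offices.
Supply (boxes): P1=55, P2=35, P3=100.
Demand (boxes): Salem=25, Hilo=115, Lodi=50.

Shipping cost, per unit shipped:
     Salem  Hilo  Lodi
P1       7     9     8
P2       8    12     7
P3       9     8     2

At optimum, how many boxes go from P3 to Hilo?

Solving gives:
  P1–Hilo: 55 boxes
  P2–Salem: 25 boxes
  P2–Hilo: 10 boxes
  P3–Hilo: 50 boxes
  P3–Lodi: 50 boxes
Total cost = 1315.
So P3→Hilo carries 50 boxes.

50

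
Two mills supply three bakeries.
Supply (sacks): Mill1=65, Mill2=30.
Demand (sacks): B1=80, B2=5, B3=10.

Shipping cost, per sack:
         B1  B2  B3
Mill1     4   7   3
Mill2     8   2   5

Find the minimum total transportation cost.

440

Optimal allocation:
  Mill1->B1: 65 × 4 = 260
  Mill2->B1: 15 × 8 = 120
  Mill2->B2: 5 × 2 = 10
  Mill2->B3: 10 × 5 = 50
Total = 260 + 120 + 10 + 50 = 440.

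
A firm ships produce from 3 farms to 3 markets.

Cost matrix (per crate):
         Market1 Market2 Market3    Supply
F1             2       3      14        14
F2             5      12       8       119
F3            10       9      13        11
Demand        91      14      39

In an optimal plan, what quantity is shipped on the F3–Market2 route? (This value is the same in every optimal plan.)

11

Optimal shipments:
  F1 to Market1: 11 × 2 = 22
  F1 to Market2: 3 × 3 = 9
  F2 to Market1: 80 × 5 = 400
  F2 to Market3: 39 × 8 = 312
  F3 to Market2: 11 × 9 = 99
Total cost = 842.
So F3→Market2 carries 11 crates.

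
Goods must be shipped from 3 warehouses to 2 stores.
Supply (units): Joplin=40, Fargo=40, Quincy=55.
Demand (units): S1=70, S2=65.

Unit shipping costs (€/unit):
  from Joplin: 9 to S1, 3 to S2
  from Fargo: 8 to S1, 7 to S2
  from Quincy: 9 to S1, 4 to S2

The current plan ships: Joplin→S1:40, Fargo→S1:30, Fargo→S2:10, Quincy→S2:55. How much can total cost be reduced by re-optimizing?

Current plan cost = 40·9 + 30·8 + 10·7 + 55·4 = €890.
Optimal plan:
  Joplin to S2: 40 × €3 = €120
  Fargo to S1: 40 × €8 = €320
  Quincy to S1: 30 × €9 = €270
  Quincy to S2: 25 × €4 = €100
Optimal cost = €810.
Saving = 890 − 810 = €80.

80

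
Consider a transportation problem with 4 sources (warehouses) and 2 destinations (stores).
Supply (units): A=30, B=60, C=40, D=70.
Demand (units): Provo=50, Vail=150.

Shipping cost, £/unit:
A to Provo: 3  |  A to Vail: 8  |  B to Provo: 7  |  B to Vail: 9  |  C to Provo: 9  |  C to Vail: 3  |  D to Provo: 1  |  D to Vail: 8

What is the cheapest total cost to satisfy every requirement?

An optimal shipping plan:
  A to Vail: 30 units
  B to Vail: 60 units
  C to Vail: 40 units
  D to Provo: 50 units
  D to Vail: 20 units
Total cost = £1110.

1110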